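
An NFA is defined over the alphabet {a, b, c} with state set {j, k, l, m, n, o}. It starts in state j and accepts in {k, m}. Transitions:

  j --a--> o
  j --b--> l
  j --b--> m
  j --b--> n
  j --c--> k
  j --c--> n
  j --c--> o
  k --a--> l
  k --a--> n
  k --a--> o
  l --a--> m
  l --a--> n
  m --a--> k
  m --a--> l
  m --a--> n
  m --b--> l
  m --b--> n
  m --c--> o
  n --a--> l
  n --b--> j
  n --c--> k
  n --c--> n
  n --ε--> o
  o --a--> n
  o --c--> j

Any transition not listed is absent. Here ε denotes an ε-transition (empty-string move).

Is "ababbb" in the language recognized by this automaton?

No

Start in {j}.
Read 'a': {j} → {o}.
Read 'b': {o} → ∅.
The set is empty and remains empty for the remaining 4 symbols.
The final set ∅ contains no accepting state.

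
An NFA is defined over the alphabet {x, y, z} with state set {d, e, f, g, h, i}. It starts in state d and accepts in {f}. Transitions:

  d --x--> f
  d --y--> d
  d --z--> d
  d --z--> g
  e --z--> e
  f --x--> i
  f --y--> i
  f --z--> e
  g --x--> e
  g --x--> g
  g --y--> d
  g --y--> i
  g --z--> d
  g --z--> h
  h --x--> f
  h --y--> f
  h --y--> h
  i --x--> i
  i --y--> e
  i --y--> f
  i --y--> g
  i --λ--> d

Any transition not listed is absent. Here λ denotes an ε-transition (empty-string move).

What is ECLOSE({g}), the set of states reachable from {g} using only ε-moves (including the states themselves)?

Begin with {g}.
No ε-moves leave this set, so the closure equals the set itself.

{g}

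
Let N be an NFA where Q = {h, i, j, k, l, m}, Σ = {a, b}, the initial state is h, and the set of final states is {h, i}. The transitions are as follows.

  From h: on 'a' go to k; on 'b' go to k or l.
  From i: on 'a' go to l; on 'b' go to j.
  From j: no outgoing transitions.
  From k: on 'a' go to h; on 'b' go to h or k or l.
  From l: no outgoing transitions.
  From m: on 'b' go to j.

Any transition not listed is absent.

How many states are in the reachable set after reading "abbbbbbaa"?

2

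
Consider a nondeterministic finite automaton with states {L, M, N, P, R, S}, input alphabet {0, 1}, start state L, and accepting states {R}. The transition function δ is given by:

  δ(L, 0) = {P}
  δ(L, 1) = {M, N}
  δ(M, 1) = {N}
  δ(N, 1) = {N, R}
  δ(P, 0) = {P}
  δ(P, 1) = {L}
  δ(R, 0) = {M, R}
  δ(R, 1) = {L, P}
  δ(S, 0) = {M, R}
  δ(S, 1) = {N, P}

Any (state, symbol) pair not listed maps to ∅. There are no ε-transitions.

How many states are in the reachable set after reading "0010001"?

1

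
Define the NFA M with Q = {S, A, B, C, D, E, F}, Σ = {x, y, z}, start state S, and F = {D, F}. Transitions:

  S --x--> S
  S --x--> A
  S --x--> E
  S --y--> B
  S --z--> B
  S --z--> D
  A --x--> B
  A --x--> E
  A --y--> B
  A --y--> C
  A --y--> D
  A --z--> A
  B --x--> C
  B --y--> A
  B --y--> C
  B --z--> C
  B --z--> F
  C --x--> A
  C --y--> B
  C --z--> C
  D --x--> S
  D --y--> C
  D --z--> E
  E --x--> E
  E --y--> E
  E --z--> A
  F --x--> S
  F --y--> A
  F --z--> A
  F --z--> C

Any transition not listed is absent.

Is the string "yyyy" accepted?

Start in {S}.
Read 'y': {S} → {B}.
Read 'y': {B} → {A, C}.
Read 'y': {A, C} → {B, C, D}.
Read 'y': {B, C, D} → {A, B, C}.
The final set {A, B, C} contains no accepting state.

No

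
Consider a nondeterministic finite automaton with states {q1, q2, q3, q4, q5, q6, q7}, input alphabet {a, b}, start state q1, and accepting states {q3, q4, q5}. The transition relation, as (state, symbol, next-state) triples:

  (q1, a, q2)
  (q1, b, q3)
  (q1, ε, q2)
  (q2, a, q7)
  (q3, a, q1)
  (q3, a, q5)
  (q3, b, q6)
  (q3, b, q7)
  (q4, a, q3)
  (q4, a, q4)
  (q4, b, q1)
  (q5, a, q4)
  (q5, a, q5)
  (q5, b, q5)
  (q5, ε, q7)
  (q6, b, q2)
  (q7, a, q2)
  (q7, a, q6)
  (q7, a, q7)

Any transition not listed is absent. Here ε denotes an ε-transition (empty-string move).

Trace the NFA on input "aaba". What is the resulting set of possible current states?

Start: ε-closure({q1}) = {q1, q2}.
Read 'a': q1→{q2}, q2→{q7}; now {q2, q7}.
Read 'a': q2→{q7}, q7→{q2, q6, q7}; now {q2, q6, q7}.
Read 'b': q2→∅, q6→{q2}, q7→∅; now {q2}.
Read 'a': q2→{q7}; now {q7}.

{q7}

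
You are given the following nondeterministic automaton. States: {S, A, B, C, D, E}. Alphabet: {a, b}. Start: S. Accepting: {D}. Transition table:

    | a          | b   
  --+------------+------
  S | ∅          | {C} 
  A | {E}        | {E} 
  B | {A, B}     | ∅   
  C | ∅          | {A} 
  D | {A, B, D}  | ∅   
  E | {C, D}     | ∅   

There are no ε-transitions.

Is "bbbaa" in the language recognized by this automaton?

Yes

Start in {S}.
Read 'b': S→{C}; now {C}.
Read 'b': C→{A}; now {A}.
Read 'b': A→{E}; now {E}.
Read 'a': E→{C, D}; now {C, D}.
Read 'a': C→∅, D→{A, B, D}; now {A, B, D}.
The final set {A, B, D} contains the accepting state D.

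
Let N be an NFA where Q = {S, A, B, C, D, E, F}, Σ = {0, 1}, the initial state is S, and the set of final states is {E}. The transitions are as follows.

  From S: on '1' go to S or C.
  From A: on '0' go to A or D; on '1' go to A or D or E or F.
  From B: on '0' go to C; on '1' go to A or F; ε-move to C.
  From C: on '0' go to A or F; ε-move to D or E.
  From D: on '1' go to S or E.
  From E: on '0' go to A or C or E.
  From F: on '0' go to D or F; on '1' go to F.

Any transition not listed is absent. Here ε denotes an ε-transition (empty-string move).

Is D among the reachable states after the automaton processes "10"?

Start in {S}.
Read '1': S→{S, C}; union {S, C}; ε-closure = {S, C, D, E}.
Read '0': S→∅, C→{A, F}, D→∅, E→{A, C, E}; union {A, C, E, F}; ε-closure = {A, C, D, E, F}.
State D is in {A, C, D, E, F}.

Yes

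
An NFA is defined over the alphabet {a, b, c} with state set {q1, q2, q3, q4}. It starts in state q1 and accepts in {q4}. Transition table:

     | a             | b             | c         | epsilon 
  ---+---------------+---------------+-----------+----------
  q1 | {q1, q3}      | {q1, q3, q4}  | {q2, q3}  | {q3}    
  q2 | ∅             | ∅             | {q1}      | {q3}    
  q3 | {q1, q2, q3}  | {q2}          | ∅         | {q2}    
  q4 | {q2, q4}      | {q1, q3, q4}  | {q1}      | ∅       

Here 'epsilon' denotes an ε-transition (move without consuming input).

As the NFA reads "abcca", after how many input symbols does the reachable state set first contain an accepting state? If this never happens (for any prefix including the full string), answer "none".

2

Start: ε-closure({q1}) = {q1, q2, q3}.
Read 'a': q1→{q1, q3}, q2→∅, q3→{q1, q2, q3}; now {q1, q2, q3}.
Read 'b': q1→{q1, q3, q4}, q2→∅, q3→{q2}; now {q1, q2, q3, q4}.
None of the earlier sets intersect F, but {q1, q2, q3, q4} does.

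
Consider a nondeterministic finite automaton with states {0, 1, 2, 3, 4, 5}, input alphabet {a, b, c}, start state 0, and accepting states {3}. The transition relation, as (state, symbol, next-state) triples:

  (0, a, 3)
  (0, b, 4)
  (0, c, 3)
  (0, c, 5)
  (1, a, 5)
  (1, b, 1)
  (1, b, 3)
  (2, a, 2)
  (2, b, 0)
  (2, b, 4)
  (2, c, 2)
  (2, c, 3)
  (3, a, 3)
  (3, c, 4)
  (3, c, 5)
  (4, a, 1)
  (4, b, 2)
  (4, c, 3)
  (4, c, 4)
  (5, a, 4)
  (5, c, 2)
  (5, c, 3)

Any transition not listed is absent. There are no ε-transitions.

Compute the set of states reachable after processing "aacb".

{2}

Start in {0}.
Read 'a': {0} → {3}.
Read 'a': {3} → {3}.
Read 'c': {3} → {4, 5}.
Read 'b': {4, 5} → {2}.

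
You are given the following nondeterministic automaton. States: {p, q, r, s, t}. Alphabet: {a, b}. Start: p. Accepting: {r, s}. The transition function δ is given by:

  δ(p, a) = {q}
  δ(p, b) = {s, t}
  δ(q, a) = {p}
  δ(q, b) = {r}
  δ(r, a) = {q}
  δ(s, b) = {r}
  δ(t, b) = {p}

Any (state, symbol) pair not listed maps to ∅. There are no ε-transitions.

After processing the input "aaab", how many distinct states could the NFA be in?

Start in {p}.
Read 'a': p→{q}; now {q}.
Read 'a': q→{p}; now {p}.
Read 'a': p→{q}; now {q}.
Read 'b': q→{r}; now {r}.
That set has 1 state.

1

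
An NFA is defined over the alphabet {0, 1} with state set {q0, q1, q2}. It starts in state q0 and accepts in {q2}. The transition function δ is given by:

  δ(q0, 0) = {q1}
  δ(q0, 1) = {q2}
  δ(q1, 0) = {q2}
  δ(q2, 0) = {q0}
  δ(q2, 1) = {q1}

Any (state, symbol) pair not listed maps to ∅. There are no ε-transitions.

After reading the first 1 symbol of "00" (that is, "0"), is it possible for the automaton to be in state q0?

Start in {q0}.
Read '0': q0→{q1}; now {q1}.
State q0 is not in {q1}.

No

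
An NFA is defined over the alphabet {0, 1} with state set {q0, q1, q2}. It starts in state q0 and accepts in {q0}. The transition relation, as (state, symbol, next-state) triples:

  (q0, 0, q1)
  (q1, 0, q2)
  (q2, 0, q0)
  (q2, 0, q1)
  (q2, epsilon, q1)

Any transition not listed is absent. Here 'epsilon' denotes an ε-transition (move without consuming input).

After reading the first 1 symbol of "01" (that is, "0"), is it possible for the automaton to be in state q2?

No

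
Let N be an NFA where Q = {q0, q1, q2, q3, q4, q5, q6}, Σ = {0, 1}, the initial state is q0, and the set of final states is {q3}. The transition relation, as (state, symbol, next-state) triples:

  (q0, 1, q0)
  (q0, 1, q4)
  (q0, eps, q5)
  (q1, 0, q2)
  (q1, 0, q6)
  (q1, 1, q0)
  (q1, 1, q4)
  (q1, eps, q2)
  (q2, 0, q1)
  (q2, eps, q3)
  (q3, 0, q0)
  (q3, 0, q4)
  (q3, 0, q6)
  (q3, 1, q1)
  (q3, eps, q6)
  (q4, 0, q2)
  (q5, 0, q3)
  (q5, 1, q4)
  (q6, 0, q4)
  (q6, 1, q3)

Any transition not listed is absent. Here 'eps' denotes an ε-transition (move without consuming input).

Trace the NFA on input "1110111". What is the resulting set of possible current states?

Start: ε-closure({q0}) = {q0, q5}.
Read '1': q0→{q0, q4}, q5→{q4}; union {q0, q4}; ε-closure = {q0, q4, q5}.
Read '1': q0→{q0, q4}, q4→∅, q5→{q4}; union {q0, q4}; ε-closure = {q0, q4, q5}.
Read '1': q0→{q0, q4}, q4→∅, q5→{q4}; union {q0, q4}; ε-closure = {q0, q4, q5}.
Read '0': q0→∅, q4→{q2}, q5→{q3}; union {q2, q3}; ε-closure = {q2, q3, q6}.
Read '1': q2→∅, q3→{q1}, q6→{q3}; union {q1, q3}; ε-closure = {q1, q2, q3, q6}.
Read '1': q1→{q0, q4}, q2→∅, q3→{q1}, q6→{q3}; union {q0, q1, q3, q4}; ε-closure = {q0, q1, q2, q3, q4, q5, q6}.
Read '1': q0→{q0, q4}, q1→{q0, q4}, q2→∅, q3→{q1}, q4→∅, q5→{q4}, q6→{q3}; union {q0, q1, q3, q4}; ε-closure = {q0, q1, q2, q3, q4, q5, q6}.

{q0, q1, q2, q3, q4, q5, q6}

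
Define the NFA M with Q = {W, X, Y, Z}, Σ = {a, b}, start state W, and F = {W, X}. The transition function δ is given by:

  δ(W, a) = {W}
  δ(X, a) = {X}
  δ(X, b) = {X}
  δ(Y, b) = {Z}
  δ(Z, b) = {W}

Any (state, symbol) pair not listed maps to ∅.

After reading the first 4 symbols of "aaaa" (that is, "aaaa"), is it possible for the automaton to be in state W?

Start in {W}.
Read 'a': W→{W}; now {W}.
Read 'a': W→{W}; now {W}.
Read 'a': W→{W}; now {W}.
Read 'a': W→{W}; now {W}.
State W is in {W}.

Yes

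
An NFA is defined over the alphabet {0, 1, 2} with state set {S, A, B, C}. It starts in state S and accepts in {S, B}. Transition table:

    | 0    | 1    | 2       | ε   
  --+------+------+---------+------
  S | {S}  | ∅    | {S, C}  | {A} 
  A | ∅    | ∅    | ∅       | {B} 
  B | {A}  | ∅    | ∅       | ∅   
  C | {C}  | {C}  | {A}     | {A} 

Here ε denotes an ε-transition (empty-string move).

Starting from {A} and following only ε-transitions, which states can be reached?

Begin with {A}.
ε-move A → B; add B.

{A, B}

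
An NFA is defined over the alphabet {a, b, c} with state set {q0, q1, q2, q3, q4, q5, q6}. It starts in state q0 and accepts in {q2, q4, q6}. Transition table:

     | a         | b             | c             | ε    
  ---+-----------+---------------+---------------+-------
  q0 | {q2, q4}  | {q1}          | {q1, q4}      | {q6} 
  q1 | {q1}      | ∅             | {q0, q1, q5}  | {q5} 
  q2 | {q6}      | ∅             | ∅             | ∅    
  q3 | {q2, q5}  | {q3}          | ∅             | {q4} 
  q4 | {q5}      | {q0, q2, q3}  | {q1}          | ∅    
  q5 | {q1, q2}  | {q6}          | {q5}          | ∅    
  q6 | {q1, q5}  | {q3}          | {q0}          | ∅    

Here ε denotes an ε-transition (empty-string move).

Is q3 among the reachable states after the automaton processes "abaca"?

No

Start: ε-closure({q0}) = {q0, q6}.
Read 'a': {q0, q6} → {q1, q2, q4, q5}.
Read 'b': {q1, q2, q4, q5} → {q0, q2, q3, q4, q6}.
Read 'a': {q0, q2, q3, q4, q6} → {q1, q2, q4, q5, q6}.
Read 'c': {q1, q2, q4, q5, q6} → {q0, q1, q5, q6}.
Read 'a': {q0, q1, q5, q6} → {q1, q2, q4, q5}.
State q3 is not in {q1, q2, q4, q5}.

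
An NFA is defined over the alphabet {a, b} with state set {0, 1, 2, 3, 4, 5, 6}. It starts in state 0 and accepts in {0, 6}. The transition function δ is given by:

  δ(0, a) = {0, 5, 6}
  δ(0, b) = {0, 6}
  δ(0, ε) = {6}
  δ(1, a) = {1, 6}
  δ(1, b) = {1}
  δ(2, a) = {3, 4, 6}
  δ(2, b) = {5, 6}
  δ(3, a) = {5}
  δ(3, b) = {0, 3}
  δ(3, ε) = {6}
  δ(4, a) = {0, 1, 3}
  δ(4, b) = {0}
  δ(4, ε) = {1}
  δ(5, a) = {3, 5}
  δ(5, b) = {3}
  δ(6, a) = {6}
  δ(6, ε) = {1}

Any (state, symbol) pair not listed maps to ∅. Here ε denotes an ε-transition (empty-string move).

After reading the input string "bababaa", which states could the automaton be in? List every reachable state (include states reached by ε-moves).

Start: ε-closure({0}) = {0, 1, 6}.
Read 'b': {0, 1, 6} → {0, 1, 6}.
Read 'a': {0, 1, 6} → {0, 1, 5, 6}.
Read 'b': {0, 1, 5, 6} → {0, 1, 3, 6}.
Read 'a': {0, 1, 3, 6} → {0, 1, 5, 6}.
Read 'b': {0, 1, 5, 6} → {0, 1, 3, 6}.
Read 'a': {0, 1, 3, 6} → {0, 1, 5, 6}.
Read 'a': {0, 1, 5, 6} → {0, 1, 3, 5, 6}.

{0, 1, 3, 5, 6}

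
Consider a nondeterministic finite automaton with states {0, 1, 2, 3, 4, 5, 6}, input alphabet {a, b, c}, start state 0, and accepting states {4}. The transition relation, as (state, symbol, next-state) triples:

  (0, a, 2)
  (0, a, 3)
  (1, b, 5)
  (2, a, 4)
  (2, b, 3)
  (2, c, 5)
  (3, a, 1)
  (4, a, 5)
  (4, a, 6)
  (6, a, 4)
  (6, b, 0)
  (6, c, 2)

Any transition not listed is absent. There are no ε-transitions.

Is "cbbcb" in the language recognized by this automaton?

No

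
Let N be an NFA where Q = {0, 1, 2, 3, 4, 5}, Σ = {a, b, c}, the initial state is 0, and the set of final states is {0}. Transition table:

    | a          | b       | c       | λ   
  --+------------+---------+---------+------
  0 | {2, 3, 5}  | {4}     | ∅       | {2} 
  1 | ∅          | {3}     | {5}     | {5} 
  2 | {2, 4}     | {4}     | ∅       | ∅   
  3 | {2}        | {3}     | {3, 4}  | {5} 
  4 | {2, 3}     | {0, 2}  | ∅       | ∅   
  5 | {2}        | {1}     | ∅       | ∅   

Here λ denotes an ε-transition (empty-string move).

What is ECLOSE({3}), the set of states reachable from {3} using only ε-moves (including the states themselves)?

Begin with {3}.
ε-move 3 → 5; add 5.

{3, 5}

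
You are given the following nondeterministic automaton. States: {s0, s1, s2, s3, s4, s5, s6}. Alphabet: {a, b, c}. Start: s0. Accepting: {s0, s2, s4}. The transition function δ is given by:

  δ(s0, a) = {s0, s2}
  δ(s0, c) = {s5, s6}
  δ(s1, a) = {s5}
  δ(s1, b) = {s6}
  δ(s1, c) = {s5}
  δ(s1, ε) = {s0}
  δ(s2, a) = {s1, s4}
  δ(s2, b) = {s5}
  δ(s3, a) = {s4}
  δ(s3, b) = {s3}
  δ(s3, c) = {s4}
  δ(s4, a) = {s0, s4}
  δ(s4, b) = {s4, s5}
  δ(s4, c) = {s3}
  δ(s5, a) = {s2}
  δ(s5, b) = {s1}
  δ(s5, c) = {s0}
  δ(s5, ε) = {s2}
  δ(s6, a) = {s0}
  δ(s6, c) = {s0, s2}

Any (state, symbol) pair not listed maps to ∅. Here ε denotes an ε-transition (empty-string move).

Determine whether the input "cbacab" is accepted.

Yes

Start in {s0}.
Read 'c': s0→{s5, s6}; union {s5, s6}; ε-closure = {s2, s5, s6}.
Read 'b': s2→{s5}, s5→{s1}, s6→∅; union {s1, s5}; ε-closure = {s0, s1, s2, s5}.
Read 'a': s0→{s0, s2}, s1→{s5}, s2→{s1, s4}, s5→{s2}; now {s0, s1, s2, s4, s5}.
Read 'c': s0→{s5, s6}, s1→{s5}, s2→∅, s4→{s3}, s5→{s0}; union {s0, s3, s5, s6}; ε-closure = {s0, s2, s3, s5, s6}.
Read 'a': s0→{s0, s2}, s2→{s1, s4}, s3→{s4}, s5→{s2}, s6→{s0}; now {s0, s1, s2, s4}.
Read 'b': s0→∅, s1→{s6}, s2→{s5}, s4→{s4, s5}; union {s4, s5, s6}; ε-closure = {s2, s4, s5, s6}.
The final set {s2, s4, s5, s6} contains the accepting states s2, s4.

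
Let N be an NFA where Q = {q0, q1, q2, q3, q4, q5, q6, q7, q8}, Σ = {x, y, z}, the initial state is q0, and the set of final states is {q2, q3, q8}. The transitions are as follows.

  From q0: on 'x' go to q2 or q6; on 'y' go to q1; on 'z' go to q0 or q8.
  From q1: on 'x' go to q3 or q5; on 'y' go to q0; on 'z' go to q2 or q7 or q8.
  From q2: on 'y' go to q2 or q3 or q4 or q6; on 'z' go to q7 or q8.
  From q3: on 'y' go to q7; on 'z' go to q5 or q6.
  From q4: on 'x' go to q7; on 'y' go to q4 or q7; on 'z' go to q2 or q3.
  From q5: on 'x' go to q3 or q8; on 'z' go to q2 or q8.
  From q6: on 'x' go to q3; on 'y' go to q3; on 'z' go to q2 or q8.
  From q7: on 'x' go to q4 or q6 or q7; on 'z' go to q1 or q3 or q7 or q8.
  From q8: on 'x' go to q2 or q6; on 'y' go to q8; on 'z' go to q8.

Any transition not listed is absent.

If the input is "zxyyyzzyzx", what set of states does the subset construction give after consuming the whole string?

Start in {q0}.
Read 'z': {q0} → {q0, q8}.
Read 'x': {q0, q8} → {q2, q6}.
Read 'y': {q2, q6} → {q2, q3, q4, q6}.
Read 'y': {q2, q3, q4, q6} → {q2, q3, q4, q6, q7}.
Read 'y': {q2, q3, q4, q6, q7} → {q2, q3, q4, q6, q7}.
Read 'z': {q2, q3, q4, q6, q7} → {q1, q2, q3, q5, q6, q7, q8}.
Read 'z': {q1, q2, q3, q5, q6, q7, q8} → {q1, q2, q3, q5, q6, q7, q8}.
Read 'y': {q1, q2, q3, q5, q6, q7, q8} → {q0, q2, q3, q4, q6, q7, q8}.
Read 'z': {q0, q2, q3, q4, q6, q7, q8} → {q0, q1, q2, q3, q5, q6, q7, q8}.
Read 'x': {q0, q1, q2, q3, q5, q6, q7, q8} → {q2, q3, q4, q5, q6, q7, q8}.

{q2, q3, q4, q5, q6, q7, q8}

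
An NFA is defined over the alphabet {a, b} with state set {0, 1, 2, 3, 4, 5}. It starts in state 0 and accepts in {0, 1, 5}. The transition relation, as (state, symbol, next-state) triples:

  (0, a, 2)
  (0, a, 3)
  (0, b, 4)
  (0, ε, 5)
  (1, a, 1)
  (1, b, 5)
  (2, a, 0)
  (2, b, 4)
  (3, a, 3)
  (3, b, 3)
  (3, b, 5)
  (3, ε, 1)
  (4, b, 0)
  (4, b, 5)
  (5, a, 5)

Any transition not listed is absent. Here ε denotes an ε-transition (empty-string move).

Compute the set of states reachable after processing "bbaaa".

Start: ε-closure({0}) = {0, 5}.
Read 'b': {0, 5} → {4}.
Read 'b': {4} → {0, 5}.
Read 'a': {0, 5} → {1, 2, 3, 5}.
Read 'a': {1, 2, 3, 5} → {0, 1, 3, 5}.
Read 'a': {0, 1, 3, 5} → {1, 2, 3, 5}.

{1, 2, 3, 5}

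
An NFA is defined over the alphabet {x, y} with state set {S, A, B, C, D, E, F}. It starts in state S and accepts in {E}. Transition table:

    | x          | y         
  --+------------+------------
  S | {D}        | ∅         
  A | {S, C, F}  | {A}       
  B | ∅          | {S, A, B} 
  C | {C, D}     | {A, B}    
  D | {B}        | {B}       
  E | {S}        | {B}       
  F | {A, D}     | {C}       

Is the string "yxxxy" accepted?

Start in {S}.
Read 'y': {S} → ∅.
The set is empty and remains empty for the remaining 4 symbols.
The final set ∅ contains no accepting state.

No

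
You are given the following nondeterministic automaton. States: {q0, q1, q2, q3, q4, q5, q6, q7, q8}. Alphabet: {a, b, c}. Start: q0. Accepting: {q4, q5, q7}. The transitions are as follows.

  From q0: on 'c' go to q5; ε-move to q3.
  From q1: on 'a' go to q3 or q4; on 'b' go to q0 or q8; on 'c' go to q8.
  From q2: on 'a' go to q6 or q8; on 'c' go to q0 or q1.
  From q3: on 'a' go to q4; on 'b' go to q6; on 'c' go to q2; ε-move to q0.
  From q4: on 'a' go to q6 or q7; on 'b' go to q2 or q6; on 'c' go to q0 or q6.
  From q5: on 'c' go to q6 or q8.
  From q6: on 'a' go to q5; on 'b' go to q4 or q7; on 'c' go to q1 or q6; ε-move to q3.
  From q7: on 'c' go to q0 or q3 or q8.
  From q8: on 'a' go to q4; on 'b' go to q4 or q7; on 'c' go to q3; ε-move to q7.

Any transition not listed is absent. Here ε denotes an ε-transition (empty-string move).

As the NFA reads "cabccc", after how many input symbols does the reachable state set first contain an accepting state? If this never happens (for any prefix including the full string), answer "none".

1

Start: ε-closure({q0}) = {q0, q3}.
Read 'c': q0→{q5}, q3→{q2}; now {q2, q5}.
None of the earlier sets intersect F, but {q2, q5} does.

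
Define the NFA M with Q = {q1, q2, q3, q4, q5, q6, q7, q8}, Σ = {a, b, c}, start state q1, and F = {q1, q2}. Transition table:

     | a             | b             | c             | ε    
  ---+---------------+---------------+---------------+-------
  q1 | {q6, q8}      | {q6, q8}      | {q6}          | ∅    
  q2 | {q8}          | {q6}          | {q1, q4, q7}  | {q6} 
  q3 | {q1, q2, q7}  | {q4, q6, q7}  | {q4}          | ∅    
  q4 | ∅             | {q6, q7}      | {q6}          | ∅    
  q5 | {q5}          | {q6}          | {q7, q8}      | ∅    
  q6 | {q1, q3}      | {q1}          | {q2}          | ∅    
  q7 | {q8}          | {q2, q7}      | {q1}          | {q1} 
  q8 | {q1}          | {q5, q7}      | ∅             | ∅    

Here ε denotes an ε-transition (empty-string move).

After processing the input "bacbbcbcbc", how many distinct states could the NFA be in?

Start in {q1}.
Read 'b': q1→{q6, q8}; now {q6, q8}.
Read 'a': q6→{q1, q3}, q8→{q1}; now {q1, q3}.
Read 'c': q1→{q6}, q3→{q4}; now {q4, q6}.
Read 'b': q4→{q6, q7}, q6→{q1}; now {q1, q6, q7}.
Read 'b': q1→{q6, q8}, q6→{q1}, q7→{q2, q7}; now {q1, q2, q6, q7, q8}.
Read 'c': q1→{q6}, q2→{q1, q4, q7}, q6→{q2}, q7→{q1}, q8→∅; now {q1, q2, q4, q6, q7}.
Read 'b': q1→{q6, q8}, q2→{q6}, q4→{q6, q7}, q6→{q1}, q7→{q2, q7}; now {q1, q2, q6, q7, q8}.
Read 'c': q1→{q6}, q2→{q1, q4, q7}, q6→{q2}, q7→{q1}, q8→∅; now {q1, q2, q4, q6, q7}.
Read 'b': q1→{q6, q8}, q2→{q6}, q4→{q6, q7}, q6→{q1}, q7→{q2, q7}; now {q1, q2, q6, q7, q8}.
Read 'c': q1→{q6}, q2→{q1, q4, q7}, q6→{q2}, q7→{q1}, q8→∅; now {q1, q2, q4, q6, q7}.
That set has 5 states.

5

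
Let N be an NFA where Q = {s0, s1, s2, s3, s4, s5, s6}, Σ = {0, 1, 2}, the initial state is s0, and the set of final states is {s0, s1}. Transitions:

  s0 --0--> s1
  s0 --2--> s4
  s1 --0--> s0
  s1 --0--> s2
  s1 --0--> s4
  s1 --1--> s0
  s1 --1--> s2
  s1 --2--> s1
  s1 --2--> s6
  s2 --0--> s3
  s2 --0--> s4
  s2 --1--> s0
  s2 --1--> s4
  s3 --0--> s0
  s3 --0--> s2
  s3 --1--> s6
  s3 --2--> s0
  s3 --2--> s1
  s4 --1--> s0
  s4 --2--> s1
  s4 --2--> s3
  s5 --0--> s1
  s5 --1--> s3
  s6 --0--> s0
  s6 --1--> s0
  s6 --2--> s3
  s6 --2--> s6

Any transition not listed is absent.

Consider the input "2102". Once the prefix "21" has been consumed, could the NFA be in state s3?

No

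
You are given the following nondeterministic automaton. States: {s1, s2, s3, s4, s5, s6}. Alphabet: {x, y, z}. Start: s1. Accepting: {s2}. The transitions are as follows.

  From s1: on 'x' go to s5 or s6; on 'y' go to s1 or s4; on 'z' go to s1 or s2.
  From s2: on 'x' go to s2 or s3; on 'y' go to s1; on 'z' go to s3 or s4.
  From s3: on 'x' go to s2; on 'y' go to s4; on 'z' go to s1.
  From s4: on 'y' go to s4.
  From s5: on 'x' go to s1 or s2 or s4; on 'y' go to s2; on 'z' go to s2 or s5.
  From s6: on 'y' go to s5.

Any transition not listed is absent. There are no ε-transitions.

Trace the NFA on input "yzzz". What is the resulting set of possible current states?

{s1, s2, s3, s4}

Start in {s1}.
Read 'y': s1→{s1, s4}; now {s1, s4}.
Read 'z': s1→{s1, s2}, s4→∅; now {s1, s2}.
Read 'z': s1→{s1, s2}, s2→{s3, s4}; now {s1, s2, s3, s4}.
Read 'z': s1→{s1, s2}, s2→{s3, s4}, s3→{s1}, s4→∅; now {s1, s2, s3, s4}.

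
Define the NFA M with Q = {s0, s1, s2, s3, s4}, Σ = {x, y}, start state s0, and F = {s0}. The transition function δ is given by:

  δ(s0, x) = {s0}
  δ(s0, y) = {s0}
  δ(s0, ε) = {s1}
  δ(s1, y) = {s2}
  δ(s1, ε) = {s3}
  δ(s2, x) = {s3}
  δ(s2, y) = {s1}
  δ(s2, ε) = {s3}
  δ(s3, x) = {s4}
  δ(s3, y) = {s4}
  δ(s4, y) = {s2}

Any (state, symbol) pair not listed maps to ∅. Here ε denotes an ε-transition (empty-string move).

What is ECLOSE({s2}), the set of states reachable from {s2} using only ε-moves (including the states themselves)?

Begin with {s2}.
ε-move s2 → s3; add s3.

{s2, s3}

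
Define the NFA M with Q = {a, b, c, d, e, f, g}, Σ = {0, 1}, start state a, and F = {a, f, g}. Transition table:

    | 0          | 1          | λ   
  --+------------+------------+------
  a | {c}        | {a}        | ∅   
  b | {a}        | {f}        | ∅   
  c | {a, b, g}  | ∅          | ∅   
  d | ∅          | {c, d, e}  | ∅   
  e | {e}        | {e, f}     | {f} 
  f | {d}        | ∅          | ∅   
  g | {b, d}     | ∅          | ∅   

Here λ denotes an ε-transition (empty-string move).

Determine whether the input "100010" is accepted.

Start in {a}.
Read '1': a→{a}; now {a}.
Read '0': a→{c}; now {c}.
Read '0': c→{a, b, g}; now {a, b, g}.
Read '0': a→{c}, b→{a}, g→{b, d}; now {a, b, c, d}.
Read '1': a→{a}, b→{f}, c→∅, d→{c, d, e}; now {a, c, d, e, f}.
Read '0': a→{c}, c→{a, b, g}, d→∅, e→{e}, f→{d}; union {a, b, c, d, e, g}; ε-closure = {a, b, c, d, e, f, g}.
The final set {a, b, c, d, e, f, g} contains the accepting states a, f, g.

Yes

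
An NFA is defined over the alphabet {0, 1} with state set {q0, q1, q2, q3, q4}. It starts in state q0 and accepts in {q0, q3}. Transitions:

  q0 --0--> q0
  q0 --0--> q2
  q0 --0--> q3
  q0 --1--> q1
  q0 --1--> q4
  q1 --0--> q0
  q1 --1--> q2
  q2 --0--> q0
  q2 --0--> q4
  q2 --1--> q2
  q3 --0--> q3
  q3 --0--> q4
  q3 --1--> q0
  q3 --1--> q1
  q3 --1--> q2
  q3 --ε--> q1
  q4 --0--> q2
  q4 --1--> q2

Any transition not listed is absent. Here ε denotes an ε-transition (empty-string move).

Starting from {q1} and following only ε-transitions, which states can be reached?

Begin with {q1}.
No ε-moves leave this set, so the closure equals the set itself.

{q1}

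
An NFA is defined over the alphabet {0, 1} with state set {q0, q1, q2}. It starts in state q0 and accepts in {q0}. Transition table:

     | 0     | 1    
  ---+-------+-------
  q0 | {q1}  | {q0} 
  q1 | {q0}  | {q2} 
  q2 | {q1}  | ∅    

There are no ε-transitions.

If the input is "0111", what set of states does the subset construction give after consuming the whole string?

Start in {q0}.
Read '0': q0→{q1}; now {q1}.
Read '1': q1→{q2}; now {q2}.
Read '1': q2→∅; now ∅.
The set is empty and remains empty for the remaining 1 symbol.

∅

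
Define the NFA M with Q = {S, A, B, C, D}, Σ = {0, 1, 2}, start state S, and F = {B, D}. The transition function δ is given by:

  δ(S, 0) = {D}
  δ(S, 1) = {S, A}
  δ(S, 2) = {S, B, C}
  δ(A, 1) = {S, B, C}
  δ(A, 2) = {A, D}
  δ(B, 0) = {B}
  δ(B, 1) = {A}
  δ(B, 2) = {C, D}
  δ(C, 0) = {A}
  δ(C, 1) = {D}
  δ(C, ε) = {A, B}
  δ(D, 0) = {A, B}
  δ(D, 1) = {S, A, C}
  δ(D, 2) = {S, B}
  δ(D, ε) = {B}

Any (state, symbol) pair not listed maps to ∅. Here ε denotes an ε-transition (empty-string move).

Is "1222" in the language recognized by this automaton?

Yes

Start in {S}.
Read '1': {S} → {S, A}.
Read '2': {S, A} → {S, A, B, C, D}.
Read '2': {S, A, B, C, D} → {S, A, B, C, D}.
Read '2': {S, A, B, C, D} → {S, A, B, C, D}.
The final set {S, A, B, C, D} contains the accepting states B, D.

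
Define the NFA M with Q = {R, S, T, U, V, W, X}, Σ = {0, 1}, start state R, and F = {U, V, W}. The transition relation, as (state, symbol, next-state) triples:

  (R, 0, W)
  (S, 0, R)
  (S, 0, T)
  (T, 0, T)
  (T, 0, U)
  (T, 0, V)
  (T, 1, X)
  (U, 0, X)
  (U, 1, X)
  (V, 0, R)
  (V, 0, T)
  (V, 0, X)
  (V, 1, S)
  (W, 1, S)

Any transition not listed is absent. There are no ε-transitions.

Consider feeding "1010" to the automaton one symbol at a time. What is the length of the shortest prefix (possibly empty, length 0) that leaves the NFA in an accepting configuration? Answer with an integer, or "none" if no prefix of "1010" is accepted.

none

Start in {R}.
Read '1': R→∅; now ∅.
The set is empty and remains empty for the remaining 3 symbols.
No reachable set along the way intersects F.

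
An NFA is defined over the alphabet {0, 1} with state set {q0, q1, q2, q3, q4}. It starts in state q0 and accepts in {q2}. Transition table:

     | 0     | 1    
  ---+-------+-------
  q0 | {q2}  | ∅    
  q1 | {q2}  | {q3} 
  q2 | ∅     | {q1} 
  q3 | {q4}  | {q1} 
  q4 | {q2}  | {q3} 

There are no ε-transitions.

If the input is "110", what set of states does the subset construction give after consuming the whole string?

∅

Start in {q0}.
Read '1': {q0} → ∅.
The set is empty and remains empty for the remaining 2 symbols.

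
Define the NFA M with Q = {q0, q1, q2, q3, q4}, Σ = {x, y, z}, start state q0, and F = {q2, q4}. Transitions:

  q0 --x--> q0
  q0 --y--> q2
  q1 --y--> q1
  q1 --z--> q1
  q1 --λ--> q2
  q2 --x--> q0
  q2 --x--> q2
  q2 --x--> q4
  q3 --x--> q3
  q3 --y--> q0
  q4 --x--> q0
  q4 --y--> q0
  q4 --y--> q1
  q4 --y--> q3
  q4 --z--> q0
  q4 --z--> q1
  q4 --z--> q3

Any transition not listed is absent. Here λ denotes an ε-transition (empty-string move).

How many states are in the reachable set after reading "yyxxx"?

Start in {q0}.
Read 'y': {q0} → {q2}.
Read 'y': {q2} → ∅.
The set is empty and remains empty for the remaining 3 symbols.
That set has 0 states.

0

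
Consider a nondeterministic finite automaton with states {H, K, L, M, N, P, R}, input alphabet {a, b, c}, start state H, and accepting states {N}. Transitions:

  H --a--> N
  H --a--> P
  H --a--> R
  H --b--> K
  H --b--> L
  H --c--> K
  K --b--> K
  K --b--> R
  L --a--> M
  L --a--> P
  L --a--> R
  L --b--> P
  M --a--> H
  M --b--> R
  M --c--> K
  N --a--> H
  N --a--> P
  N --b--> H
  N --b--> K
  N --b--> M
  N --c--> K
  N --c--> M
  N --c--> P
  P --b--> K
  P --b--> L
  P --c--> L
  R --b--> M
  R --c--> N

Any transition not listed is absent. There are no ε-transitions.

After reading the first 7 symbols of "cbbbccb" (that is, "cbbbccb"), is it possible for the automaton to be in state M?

No

Start in {H}.
Read 'c': {H} → {K}.
Read 'b': {K} → {K, R}.
Read 'b': {K, R} → {K, M, R}.
Read 'b': {K, M, R} → {K, M, R}.
Read 'c': {K, M, R} → {K, N}.
Read 'c': {K, N} → {K, M, P}.
Read 'b': {K, M, P} → {K, L, R}.
State M is not in {K, L, R}.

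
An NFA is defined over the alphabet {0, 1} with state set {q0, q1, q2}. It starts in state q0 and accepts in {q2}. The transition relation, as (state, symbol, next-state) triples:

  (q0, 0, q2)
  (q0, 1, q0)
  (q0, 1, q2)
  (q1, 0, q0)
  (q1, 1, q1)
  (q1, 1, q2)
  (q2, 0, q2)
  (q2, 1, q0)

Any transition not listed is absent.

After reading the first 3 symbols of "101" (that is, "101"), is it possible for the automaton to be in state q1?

No

Start in {q0}.
Read '1': {q0} → {q0, q2}.
Read '0': {q0, q2} → {q2}.
Read '1': {q2} → {q0}.
State q1 is not in {q0}.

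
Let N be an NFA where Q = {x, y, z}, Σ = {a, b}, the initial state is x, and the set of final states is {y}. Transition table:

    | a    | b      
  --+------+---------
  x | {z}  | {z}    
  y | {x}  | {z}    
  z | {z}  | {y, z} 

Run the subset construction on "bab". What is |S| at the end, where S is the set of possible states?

2

Start in {x}.
Read 'b': {x} → {z}.
Read 'a': {z} → {z}.
Read 'b': {z} → {y, z}.
That set has 2 states.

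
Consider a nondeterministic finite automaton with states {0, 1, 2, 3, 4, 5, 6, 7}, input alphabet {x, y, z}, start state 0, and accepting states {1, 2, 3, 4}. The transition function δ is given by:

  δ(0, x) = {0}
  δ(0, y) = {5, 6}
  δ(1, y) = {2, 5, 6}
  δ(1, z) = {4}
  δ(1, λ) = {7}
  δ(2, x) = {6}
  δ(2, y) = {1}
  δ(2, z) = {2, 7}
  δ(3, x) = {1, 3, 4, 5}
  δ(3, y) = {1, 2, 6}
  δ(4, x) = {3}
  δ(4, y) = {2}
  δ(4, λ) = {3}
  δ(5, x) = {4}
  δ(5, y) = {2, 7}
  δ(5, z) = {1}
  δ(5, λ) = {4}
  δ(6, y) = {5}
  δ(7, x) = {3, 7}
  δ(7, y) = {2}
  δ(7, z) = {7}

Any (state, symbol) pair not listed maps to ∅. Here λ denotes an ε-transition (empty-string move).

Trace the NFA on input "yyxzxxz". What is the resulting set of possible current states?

{1, 3, 4, 7}

Start in {0}.
Read 'y': 0→{5, 6}; union {5, 6}; ε-closure = {3, 4, 5, 6}.
Read 'y': 3→{1, 2, 6}, 4→{2}, 5→{2, 7}, 6→{5}; union {1, 2, 5, 6, 7}; ε-closure = {1, 2, 3, 4, 5, 6, 7}.
Read 'x': 1→∅, 2→{6}, 3→{1, 3, 4, 5}, 4→{3}, 5→{4}, 6→∅, 7→{3, 7}; now {1, 3, 4, 5, 6, 7}.
Read 'z': 1→{4}, 3→∅, 4→∅, 5→{1}, 6→∅, 7→{7}; union {1, 4, 7}; ε-closure = {1, 3, 4, 7}.
Read 'x': 1→∅, 3→{1, 3, 4, 5}, 4→{3}, 7→{3, 7}; now {1, 3, 4, 5, 7}.
Read 'x': 1→∅, 3→{1, 3, 4, 5}, 4→{3}, 5→{4}, 7→{3, 7}; now {1, 3, 4, 5, 7}.
Read 'z': 1→{4}, 3→∅, 4→∅, 5→{1}, 7→{7}; union {1, 4, 7}; ε-closure = {1, 3, 4, 7}.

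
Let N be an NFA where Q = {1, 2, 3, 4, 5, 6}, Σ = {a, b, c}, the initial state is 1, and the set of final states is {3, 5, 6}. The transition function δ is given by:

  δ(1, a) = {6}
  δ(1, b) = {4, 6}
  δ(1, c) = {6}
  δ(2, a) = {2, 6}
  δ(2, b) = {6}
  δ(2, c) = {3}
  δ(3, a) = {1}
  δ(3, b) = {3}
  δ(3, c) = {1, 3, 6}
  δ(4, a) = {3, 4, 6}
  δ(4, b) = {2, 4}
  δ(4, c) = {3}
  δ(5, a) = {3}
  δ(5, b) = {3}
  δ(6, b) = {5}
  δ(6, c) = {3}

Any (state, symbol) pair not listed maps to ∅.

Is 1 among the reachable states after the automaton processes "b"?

No

Start in {1}.
Read 'b': 1→{4, 6}; now {4, 6}.
State 1 is not in {4, 6}.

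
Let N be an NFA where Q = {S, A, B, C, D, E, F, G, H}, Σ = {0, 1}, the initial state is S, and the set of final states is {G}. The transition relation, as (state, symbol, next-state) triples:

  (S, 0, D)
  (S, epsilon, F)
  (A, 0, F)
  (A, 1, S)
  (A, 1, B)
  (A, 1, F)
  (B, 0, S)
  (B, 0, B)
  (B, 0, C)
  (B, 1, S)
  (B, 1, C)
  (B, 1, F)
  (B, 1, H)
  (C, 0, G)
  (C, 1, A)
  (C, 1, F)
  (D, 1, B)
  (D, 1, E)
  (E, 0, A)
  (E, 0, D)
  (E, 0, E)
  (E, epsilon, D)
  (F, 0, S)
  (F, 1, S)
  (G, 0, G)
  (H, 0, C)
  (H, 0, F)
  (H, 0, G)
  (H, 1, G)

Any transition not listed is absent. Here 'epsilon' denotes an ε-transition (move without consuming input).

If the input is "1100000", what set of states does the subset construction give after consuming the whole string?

{S, D, F}

Start: ε-closure({S}) = {S, F}.
Read '1': S→∅, F→{S}; union {S}; ε-closure = {S, F}.
Read '1': S→∅, F→{S}; union {S}; ε-closure = {S, F}.
Read '0': S→{D}, F→{S}; union {S, D}; ε-closure = {S, D, F}.
Read '0': S→{D}, D→∅, F→{S}; union {S, D}; ε-closure = {S, D, F}.
Read '0': S→{D}, D→∅, F→{S}; union {S, D}; ε-closure = {S, D, F}.
Read '0': S→{D}, D→∅, F→{S}; union {S, D}; ε-closure = {S, D, F}.
Read '0': S→{D}, D→∅, F→{S}; union {S, D}; ε-closure = {S, D, F}.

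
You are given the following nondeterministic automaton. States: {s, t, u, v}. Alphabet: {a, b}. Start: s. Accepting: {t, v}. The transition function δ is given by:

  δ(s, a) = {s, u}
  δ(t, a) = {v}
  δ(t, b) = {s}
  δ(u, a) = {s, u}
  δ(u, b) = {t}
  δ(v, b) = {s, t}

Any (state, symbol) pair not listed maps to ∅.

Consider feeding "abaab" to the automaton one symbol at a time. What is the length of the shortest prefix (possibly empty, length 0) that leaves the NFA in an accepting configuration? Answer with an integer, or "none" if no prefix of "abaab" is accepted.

Start in {s}.
Read 'a': s→{s, u}; now {s, u}.
Read 'b': s→∅, u→{t}; now {t}.
None of the earlier sets intersect F, but {t} does.

2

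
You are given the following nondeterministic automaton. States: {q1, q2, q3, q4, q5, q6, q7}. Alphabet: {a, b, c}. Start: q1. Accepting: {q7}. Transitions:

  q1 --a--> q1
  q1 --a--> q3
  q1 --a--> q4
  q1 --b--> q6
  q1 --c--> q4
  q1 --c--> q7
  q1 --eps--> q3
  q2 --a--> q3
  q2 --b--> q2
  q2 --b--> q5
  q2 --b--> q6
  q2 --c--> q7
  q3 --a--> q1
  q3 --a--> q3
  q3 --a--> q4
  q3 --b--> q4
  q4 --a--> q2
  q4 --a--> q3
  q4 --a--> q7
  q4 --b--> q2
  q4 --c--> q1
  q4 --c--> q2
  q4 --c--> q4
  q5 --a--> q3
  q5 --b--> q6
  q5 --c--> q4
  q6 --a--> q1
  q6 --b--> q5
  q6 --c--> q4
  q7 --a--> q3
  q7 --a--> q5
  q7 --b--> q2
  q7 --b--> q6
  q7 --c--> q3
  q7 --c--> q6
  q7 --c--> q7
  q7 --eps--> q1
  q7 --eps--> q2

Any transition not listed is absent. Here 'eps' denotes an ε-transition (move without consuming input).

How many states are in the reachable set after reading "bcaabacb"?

4

Start: ε-closure({q1}) = {q1, q3}.
Read 'b': q1→{q6}, q3→{q4}; now {q4, q6}.
Read 'c': q4→{q1, q2, q4}, q6→{q4}; union {q1, q2, q4}; ε-closure = {q1, q2, q3, q4}.
Read 'a': q1→{q1, q3, q4}, q2→{q3}, q3→{q1, q3, q4}, q4→{q2, q3, q7}; now {q1, q2, q3, q4, q7}.
Read 'a': q1→{q1, q3, q4}, q2→{q3}, q3→{q1, q3, q4}, q4→{q2, q3, q7}, q7→{q3, q5}; now {q1, q2, q3, q4, q5, q7}.
Read 'b': q1→{q6}, q2→{q2, q5, q6}, q3→{q4}, q4→{q2}, q5→{q6}, q7→{q2, q6}; now {q2, q4, q5, q6}.
Read 'a': q2→{q3}, q4→{q2, q3, q7}, q5→{q3}, q6→{q1}; now {q1, q2, q3, q7}.
Read 'c': q1→{q4, q7}, q2→{q7}, q3→∅, q7→{q3, q6, q7}; union {q3, q4, q6, q7}; ε-closure = {q1, q2, q3, q4, q6, q7}.
Read 'b': q1→{q6}, q2→{q2, q5, q6}, q3→{q4}, q4→{q2}, q6→{q5}, q7→{q2, q6}; now {q2, q4, q5, q6}.
That set has 4 states.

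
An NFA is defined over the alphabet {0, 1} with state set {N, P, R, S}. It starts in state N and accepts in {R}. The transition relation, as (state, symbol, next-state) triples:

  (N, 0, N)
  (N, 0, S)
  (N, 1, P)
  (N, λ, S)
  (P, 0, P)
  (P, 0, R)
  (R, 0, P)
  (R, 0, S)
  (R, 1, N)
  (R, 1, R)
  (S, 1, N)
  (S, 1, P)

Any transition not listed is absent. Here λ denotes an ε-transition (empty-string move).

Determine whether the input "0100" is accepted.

Start: ε-closure({N}) = {N, S}.
Read '0': {N, S} → {N, S}.
Read '1': {N, S} → {N, P, S}.
Read '0': {N, P, S} → {N, P, R, S}.
Read '0': {N, P, R, S} → {N, P, R, S}.
The final set {N, P, R, S} contains the accepting state R.

Yes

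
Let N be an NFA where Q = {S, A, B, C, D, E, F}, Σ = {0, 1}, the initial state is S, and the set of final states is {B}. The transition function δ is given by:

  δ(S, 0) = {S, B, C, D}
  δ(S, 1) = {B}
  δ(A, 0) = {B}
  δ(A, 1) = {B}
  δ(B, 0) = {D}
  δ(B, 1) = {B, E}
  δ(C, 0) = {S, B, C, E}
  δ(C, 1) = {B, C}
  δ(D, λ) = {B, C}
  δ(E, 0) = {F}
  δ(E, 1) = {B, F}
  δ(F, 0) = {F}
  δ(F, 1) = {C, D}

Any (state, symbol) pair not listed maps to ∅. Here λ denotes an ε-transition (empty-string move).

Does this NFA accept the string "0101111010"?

Yes

Start in {S}.
Read '0': S→{S, B, C, D}; now {S, B, C, D}.
Read '1': S→{B}, B→{B, E}, C→{B, C}, D→∅; now {B, C, E}.
Read '0': B→{D}, C→{S, B, C, E}, E→{F}; now {S, B, C, D, E, F}.
Read '1': S→{B}, B→{B, E}, C→{B, C}, D→∅, E→{B, F}, F→{C, D}; now {B, C, D, E, F}.
Read '1': B→{B, E}, C→{B, C}, D→∅, E→{B, F}, F→{C, D}; now {B, C, D, E, F}.
Read '1': B→{B, E}, C→{B, C}, D→∅, E→{B, F}, F→{C, D}; now {B, C, D, E, F}.
Read '1': B→{B, E}, C→{B, C}, D→∅, E→{B, F}, F→{C, D}; now {B, C, D, E, F}.
Read '0': B→{D}, C→{S, B, C, E}, D→∅, E→{F}, F→{F}; now {S, B, C, D, E, F}.
Read '1': S→{B}, B→{B, E}, C→{B, C}, D→∅, E→{B, F}, F→{C, D}; now {B, C, D, E, F}.
Read '0': B→{D}, C→{S, B, C, E}, D→∅, E→{F}, F→{F}; now {S, B, C, D, E, F}.
The final set {S, B, C, D, E, F} contains the accepting state B.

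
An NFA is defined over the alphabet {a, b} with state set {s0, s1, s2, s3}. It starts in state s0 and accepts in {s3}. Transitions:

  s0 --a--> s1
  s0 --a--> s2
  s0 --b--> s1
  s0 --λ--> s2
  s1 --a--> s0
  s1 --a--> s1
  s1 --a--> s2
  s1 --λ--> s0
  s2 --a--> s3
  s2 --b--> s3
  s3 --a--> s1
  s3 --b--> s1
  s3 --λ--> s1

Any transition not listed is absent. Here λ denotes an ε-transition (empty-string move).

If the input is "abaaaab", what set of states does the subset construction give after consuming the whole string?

Start: ε-closure({s0}) = {s0, s2}.
Read 'a': {s0, s2} → {s0, s1, s2, s3}.
Read 'b': {s0, s1, s2, s3} → {s0, s1, s2, s3}.
Read 'a': {s0, s1, s2, s3} → {s0, s1, s2, s3}.
Read 'a': {s0, s1, s2, s3} → {s0, s1, s2, s3}.
Read 'a': {s0, s1, s2, s3} → {s0, s1, s2, s3}.
Read 'a': {s0, s1, s2, s3} → {s0, s1, s2, s3}.
Read 'b': {s0, s1, s2, s3} → {s0, s1, s2, s3}.

{s0, s1, s2, s3}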